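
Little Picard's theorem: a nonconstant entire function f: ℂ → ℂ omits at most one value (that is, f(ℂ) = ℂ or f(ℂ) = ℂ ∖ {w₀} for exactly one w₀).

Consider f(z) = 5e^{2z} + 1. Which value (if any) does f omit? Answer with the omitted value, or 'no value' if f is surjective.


Little Picard bounds the complement of f(ℂ) to at most one point.
e^{2z} is never zero on ℂ, so 5·e^{2z} takes every value in ℂ ∖ {0}. Adding 1 shifts the range to ℂ ∖ {1}. Thus f omits exactly the value 1.

Omitted value: 1.


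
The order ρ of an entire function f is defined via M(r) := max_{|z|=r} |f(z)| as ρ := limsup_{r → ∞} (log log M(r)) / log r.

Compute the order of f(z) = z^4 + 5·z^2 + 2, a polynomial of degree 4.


|f(z)| ≤ Σ|c_k|·r^k = O(r^4) as r → ∞. Polynomial growth is O(e^{r^ε}) for every ε > 0 (since r^4/e^{r^ε} → 0), so ρ ≤ ε for all ε > 0, i.e. ρ = 0. Every nonconstant polynomial has order 0.
Therefore ρ = 0.

Order ρ = 0.


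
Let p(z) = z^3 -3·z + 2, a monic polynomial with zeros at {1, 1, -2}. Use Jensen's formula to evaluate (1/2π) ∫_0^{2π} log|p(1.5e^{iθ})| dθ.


Zeros: -2, 1, 1; r = 1.5.
Inside |z| < r: 1, 1. Outside (|z| ≥ r): -2.
p(0) = 2, so log|p(0)| = log(2) = 0.6931.
Apply Jensen: I(r) = log|p(0)| + Σ_k log(r/|z_k|), summed over zeros inside |z| < r.
  log(r/|z_k|) for z_k = 1: log(1.5/1) = 0.4055
  log(r/|z_k|) for z_k = 1: log(1.5/1) = 0.4055
  Outside zeros (-2) contribute nothing to the Jensen sum.
Sum over inside zeros: 0.8109.
I(r) = log|p(0)| + (inside sum) = 0.6931 + 0.8109 = 1.5041.
Note: since some zeros are outside |z| ≤ r, the simplified n·log(r) form does NOT apply — only the inside zeros contribute.

I(r) ≈ 1.5041.


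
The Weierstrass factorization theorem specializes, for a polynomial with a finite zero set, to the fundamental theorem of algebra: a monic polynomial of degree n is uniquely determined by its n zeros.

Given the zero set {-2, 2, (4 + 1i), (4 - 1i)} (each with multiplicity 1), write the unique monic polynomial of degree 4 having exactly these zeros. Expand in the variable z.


The polynomial is p(z) = ∏_{α ∈ S} (z − α), where S = {-2, 2, (4 + 1i), (4 - 1i)}.
Expanding the product yields: p(z) = z^4 -8·z^3 + 13·z^2 + 32·z -68.
Note conjugate pairs combine to real quadratics: (z − (4+1i))(z − (4−1i)) = z² − 8z + 17.
The resulting polynomial has degree 4 and real coefficients as required.

p(z) = z^4 -8·z^3 + 13·z^2 + 32·z -68.


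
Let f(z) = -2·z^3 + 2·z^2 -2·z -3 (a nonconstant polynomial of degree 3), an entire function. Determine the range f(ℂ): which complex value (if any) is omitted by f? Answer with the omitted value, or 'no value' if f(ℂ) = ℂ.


Little Picard bounds the complement of f(ℂ) to at most one point.
For every w ∈ ℂ, the equation p(z) − w = 0 is a nonconstant polynomial in z and hence has at least one root by the fundamental theorem of algebra. So p is surjective onto ℂ, omitting no value.

Omitted value: no value.


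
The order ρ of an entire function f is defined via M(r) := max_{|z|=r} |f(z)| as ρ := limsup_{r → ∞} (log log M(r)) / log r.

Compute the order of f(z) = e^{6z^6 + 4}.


|e^{6z^6 + 4}| = e^{Re(6·z^6) + 4} ≤ e^{6|z|^6 + 4} = e^{6r^6 + 4} on |z| = r, so ρ ≤ 6. Choosing z on |z|=r so that 6·z^6 is real positive (always possible by picking arg z appropriately) gives |f(z)| = e^{6r^6 + 4}, matching the bound. The additive constant 4 does not affect log log M(r) ~ 6·log r. Hence ρ = 6.
Therefore ρ = 6.

Order ρ = 6.


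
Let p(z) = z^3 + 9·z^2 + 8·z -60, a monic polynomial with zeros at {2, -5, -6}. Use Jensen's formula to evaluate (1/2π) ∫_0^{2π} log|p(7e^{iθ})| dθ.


Zeros: -6, -5, 2; r = 7.
Inside |z| < r: -6, -5, 2. Outside (|z| ≥ r): ∅.
p(0) = -60, so log|p(0)| = log(60) = 4.0943.
Apply Jensen: I(r) = log|p(0)| + Σ_k log(r/|z_k|), summed over zeros inside |z| < r.
  log(r/|z_k|) for z_k = 2: log(7/2) = 1.2528
  log(r/|z_k|) for z_k = -5: log(7/5) = 0.3365
  log(r/|z_k|) for z_k = -6: log(7/6) = 0.1542
Sum over inside zeros: 1.7434.
I(r) = log|p(0)| + (inside sum) = 4.0943 + 1.7434 = 5.8377.
Closed form (all zeros inside, monic): I(r) = n·log(r) = 3·log(7) = 5.8377. ✓

I(r) ≈ 5.8377.


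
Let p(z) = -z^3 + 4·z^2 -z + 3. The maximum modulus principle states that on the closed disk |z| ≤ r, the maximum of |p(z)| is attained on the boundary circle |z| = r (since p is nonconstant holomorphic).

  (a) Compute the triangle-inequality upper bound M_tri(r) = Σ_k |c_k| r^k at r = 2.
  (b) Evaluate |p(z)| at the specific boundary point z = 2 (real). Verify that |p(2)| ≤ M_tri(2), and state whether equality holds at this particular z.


Coefficients: c_0 = 3, c_1 = -1, c_2 = 4, c_3 = -1. Radius r = 2.
Part (a). Triangle bound: M_tri(r) = Σ_k |c_k| r^k
  = |3|·2^0 + |-1|·2^1 + |4|·2^2 + |-1|·2^3
  = 3 + 2 + 16 + 8 = 29.
This bounds M(r) := max_{|z|=r} |p(z)| from above; equality holds iff all terms c_k z^k can be made to align in phase at a single z on |z|=r.
Part (b). At z = 2 (real, on the circle |z| = r):
  p(2) = (3)·2^0 + (-1)·2^1 + (4)·2^2 + (-1)·2^3 = 9.
  |p(2)| = 9.
Check: |p(2)| = 9 ≤ 29 = M_tri(2). ✓ Equality does not hold at z = 2 (the coefficients have mixed signs, so the terms do not all align in phase there).

M_tri(2) = 29; |p(2)| = 9; equality at z=2: no.


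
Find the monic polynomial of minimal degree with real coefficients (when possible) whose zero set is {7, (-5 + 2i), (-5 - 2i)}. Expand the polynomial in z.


The polynomial is p(z) = ∏_{α ∈ S} (z − α), where S = {7, (-5 + 2i), (-5 - 2i)}.
Expanding the product yields: p(z) = z^3 + 3·z^2 -41·z -203.
Note conjugate pairs combine to real quadratics: (z − (-5+2i))(z − (-5−2i)) = z² + 10z + 29.
The resulting polynomial has degree 3 and real coefficients as required.

p(z) = z^3 + 3·z^2 -41·z -203.


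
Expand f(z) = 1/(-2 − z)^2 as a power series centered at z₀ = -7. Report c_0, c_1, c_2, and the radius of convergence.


Let w = z − z₀, so z = z₀ + w.
Then -2 − z = -2 − (z₀ + w) = (-2 − z₀) − w = 5 − w.
f(z) = 1/(5 − w)^2 = (1/(5)^2) · (1 − w/(5))^{−2}.
By the binomial series (1−u)^{−2} = Σ_{n≥0} C(n+1, 1) u^n for |u|<1, with u = w/(5):
  c_n = C(n+1, 1) / (5)^(n+2).
  c_0 = 1/(5)^2 = 1/25.
  c_1 = 2/(5)^3 = 2/125.
  c_2 = 3/(5)^4 = 3/625.
The series is valid for |w/d| < 1, i.e. |z − z₀| < |d|.
Radius of convergence: R = |-2 − z₀| = |5| = 5 (distance from z₀ to the singularity z = -2).

c_0 = 1/25, c_1 = 2/125, c_2 = 3/625; R = 5.


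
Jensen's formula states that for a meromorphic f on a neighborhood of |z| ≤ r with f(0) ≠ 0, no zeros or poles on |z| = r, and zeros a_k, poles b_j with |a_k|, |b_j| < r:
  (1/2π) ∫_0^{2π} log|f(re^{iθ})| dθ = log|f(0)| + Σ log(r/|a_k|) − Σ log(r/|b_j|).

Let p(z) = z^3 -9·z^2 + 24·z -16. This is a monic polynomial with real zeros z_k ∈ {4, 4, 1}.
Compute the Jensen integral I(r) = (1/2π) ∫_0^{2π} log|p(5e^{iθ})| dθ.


Zeros: 1, 4, 4; r = 5.
Inside |z| < r: 1, 4, 4. Outside (|z| ≥ r): ∅.
p(0) = -16, so log|p(0)| = log(16) = 2.7726.
Apply Jensen: I(r) = log|p(0)| + Σ_k log(r/|z_k|), summed over zeros inside |z| < r.
  log(r/|z_k|) for z_k = 4: log(5/4) = 0.2231
  log(r/|z_k|) for z_k = 4: log(5/4) = 0.2231
  log(r/|z_k|) for z_k = 1: log(5/1) = 1.6094
Sum over inside zeros: 2.0557.
I(r) = log|p(0)| + (inside sum) = 2.7726 + 2.0557 = 4.8283.
Closed form (all zeros inside, monic): I(r) = n·log(r) = 3·log(5) = 4.8283. ✓

I(r) ≈ 4.8283.


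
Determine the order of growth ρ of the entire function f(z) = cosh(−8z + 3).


cosh(w) is a linear combination of e^{iw} and e^{−iw} (or e^w, e^{−w} in the hyperbolic case), so |cosh(w)| ≤ e^{|w|}. With w = −8z + 3, |w| ≤ 8|z| + 3 = 8r + 3 on |z| = r, giving M(r) ≤ e^{8r + 3}, so ρ ≤ 1. On a suitable ray (z = it for sin/cos; z = t for sinh/cosh, t real → ∞), |cosh(−8z + 3)| grows like e^{8|t|}/2, so ρ ≥ 1. Hence ρ = 1.
Therefore ρ = 1.

Order ρ = 1.


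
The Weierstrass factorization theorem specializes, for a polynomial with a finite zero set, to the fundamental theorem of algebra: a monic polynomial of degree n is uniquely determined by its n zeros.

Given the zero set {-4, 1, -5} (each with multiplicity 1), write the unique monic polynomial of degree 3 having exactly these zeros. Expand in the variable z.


The polynomial is p(z) = ∏_{α ∈ S} (z − α), where S = {-4, 1, -5}.
Expanding the product yields: p(z) = z^3 + 8·z^2 + 11·z -20.
The resulting polynomial has degree 3 and real coefficients as required.

p(z) = z^3 + 8·z^2 + 11·z -20.


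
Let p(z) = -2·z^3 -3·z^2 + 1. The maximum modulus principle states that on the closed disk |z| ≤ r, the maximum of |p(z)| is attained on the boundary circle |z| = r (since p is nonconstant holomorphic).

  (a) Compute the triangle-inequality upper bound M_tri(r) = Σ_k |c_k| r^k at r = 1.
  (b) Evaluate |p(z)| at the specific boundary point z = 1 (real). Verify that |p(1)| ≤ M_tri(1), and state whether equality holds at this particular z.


Coefficients: c_0 = 1, c_1 = 0, c_2 = -3, c_3 = -2. Radius r = 1.
Part (a). Triangle bound: M_tri(r) = Σ_k |c_k| r^k
  = |1|·1^0 + |0|·1^1 + |-3|·1^2 + |-2|·1^3
  = 1 + 0 + 3 + 2 = 6.
This bounds M(r) := max_{|z|=r} |p(z)| from above; equality holds iff all terms c_k z^k can be made to align in phase at a single z on |z|=r.
Part (b). At z = 1 (real, on the circle |z| = r):
  p(1) = (1)·1^0 + (0)·1^1 + (-3)·1^2 + (-2)·1^3 = -4.
  |p(1)| = 4.
Check: |p(1)| = 4 ≤ 6 = M_tri(1). ✓ Equality does not hold at z = 1 (the coefficients have mixed signs, so the terms do not all align in phase there).

M_tri(1) = 6; |p(1)| = 4; equality at z=1: no.


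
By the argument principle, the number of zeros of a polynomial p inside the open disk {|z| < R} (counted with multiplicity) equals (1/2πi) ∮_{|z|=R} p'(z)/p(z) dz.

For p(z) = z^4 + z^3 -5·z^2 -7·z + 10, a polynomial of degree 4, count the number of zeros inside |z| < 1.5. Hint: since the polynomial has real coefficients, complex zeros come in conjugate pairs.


The zeros of p are: (-2 + 1i), (-2 - 1i), 1, 2.
Their magnitudes are: 2.236, 2.236, 1, 2.
Zeros with |z| < R = 1.5: 1.
Count = 1.
By the argument principle, (1/2πi) ∮_{|z|=R} p'(z)/p(z) dz equals exactly this count.

Number of zeros inside |z| < 1.5: 1.


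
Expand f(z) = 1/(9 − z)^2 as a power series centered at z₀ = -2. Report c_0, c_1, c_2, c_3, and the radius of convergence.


Let w = z − z₀, so z = z₀ + w.
Then 9 − z = 9 − (z₀ + w) = (9 − z₀) − w = 11 − w.
f(z) = 1/(11 − w)^2 = (1/(11)^2) · (1 − w/(11))^{−2}.
By the binomial series (1−u)^{−2} = Σ_{n≥0} C(n+1, 1) u^n for |u|<1, with u = w/(11):
  c_n = C(n+1, 1) / (11)^(n+2).
  c_0 = 1/(11)^2 = 1/121.
  c_1 = 2/(11)^3 = 2/1331.
  c_2 = 3/(11)^4 = 3/14641.
  c_3 = 4/(11)^5 = 4/161051.
The series is valid for |w/d| < 1, i.e. |z − z₀| < |d|.
Radius of convergence: R = |9 − z₀| = |11| = 11 (distance from z₀ to the singularity z = 9).

c_0 = 1/121, c_1 = 2/1331, c_2 = 3/14641, c_3 = 4/161051; R = 11.


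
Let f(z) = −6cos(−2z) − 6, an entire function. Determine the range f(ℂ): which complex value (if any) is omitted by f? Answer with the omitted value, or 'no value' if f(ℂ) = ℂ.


Little Picard bounds the complement of f(ℂ) to at most one point.
cos is entire and surjective onto ℂ: for every w ∈ ℂ, cos(ζ) = w has a solution ζ ∈ ℂ (e.g., via the complex inverse arccos). With ζ = −2z this gives z = ζ/(-2). Then -6·cos(−2z) takes every value in -6·ℂ = ℂ, and adding -6 is a bijection of ℂ. So f is surjective and omits no value. (Note: only on the real line is cos bounded by [−1, 1].)

Omitted value: no value.


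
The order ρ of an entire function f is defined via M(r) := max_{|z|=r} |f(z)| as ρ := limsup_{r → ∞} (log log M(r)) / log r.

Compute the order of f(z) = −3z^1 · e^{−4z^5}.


M(r) = max_{|z|=r} |-3|·|z|^1·|e^{−4z^5}| = 3·r^1 · e^{4r^5} (the factors attain their maxima compatibly on |z|=r). Then log M(r) = log 3 + 1·log r + 4r^5, dominated by the last term, so log log M(r) ~ 5·log r. The polynomial factor -3z^1 contributes only a log r term and does not affect the order. ρ = 5.
Therefore ρ = 5.

Order ρ = 5.


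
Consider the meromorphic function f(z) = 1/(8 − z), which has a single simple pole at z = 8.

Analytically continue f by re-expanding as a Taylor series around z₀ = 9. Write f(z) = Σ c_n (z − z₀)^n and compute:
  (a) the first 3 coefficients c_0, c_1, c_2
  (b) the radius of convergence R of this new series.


Let w = z − z₀, so z = z₀ + w.
Then 8 − z = 8 − (z₀ + w) = (8 − z₀) − w = -1 − w.
f(z) = 1/(-1 − w) = (1/(-1)) · 1/(1 − w/(-1)) = Σ_{n≥0} w^n / (-1)^(n+1).
So c_n = 1/(-1)^(n+1):
  c_0 = 1/(-1)^1 = -1.
  c_1 = 1/(-1)^2 = 1.
  c_2 = 1/(-1)^3 = -1.
The series is valid for |w/d| < 1, i.e. |z − z₀| < |d|.
Radius of convergence: R = |8 − z₀| = |-1| = 1 (distance from z₀ to the singularity z = 8).

c_0 = -1, c_1 = 1, c_2 = -1; R = 1.


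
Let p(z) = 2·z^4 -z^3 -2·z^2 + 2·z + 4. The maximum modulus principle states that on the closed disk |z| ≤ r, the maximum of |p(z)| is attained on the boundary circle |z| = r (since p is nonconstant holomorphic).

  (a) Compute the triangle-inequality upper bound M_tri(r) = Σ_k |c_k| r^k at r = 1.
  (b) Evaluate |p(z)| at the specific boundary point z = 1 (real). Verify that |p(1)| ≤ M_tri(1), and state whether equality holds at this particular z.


Coefficients: c_0 = 4, c_1 = 2, c_2 = -2, c_3 = -1, c_4 = 2. Radius r = 1.
Part (a). Triangle bound: M_tri(r) = Σ_k |c_k| r^k
  = |4|·1^0 + |2|·1^1 + |-2|·1^2 + |-1|·1^3 + |2|·1^4
  = 4 + 2 + 2 + 1 + 2 = 11.
This bounds M(r) := max_{|z|=r} |p(z)| from above; equality holds iff all terms c_k z^k can be made to align in phase at a single z on |z|=r.
Part (b). At z = 1 (real, on the circle |z| = r):
  p(1) = (4)·1^0 + (2)·1^1 + (-2)·1^2 + (-1)·1^3 + (2)·1^4 = 5.
  |p(1)| = 5.
Check: |p(1)| = 5 ≤ 11 = M_tri(1). ✓ Equality does not hold at z = 1 (the coefficients have mixed signs, so the terms do not all align in phase there).

M_tri(1) = 11; |p(1)| = 5; equality at z=1: no.


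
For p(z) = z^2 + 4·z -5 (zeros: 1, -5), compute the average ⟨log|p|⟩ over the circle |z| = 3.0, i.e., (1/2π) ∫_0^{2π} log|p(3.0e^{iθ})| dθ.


Zeros: -5, 1; r = 3.0.
Inside |z| < r: 1. Outside (|z| ≥ r): -5.
p(0) = -5, so log|p(0)| = log(5) = 1.6094.
Apply Jensen: I(r) = log|p(0)| + Σ_k log(r/|z_k|), summed over zeros inside |z| < r.
  log(r/|z_k|) for z_k = 1: log(3.0/1) = 1.0986
  Outside zeros (-5) contribute nothing to the Jensen sum.
Sum over inside zeros: 1.0986.
I(r) = log|p(0)| + (inside sum) = 1.6094 + 1.0986 = 2.7081.
Note: since some zeros are outside |z| ≤ r, the simplified n·log(r) form does NOT apply — only the inside zeros contribute.

I(r) ≈ 2.7081.


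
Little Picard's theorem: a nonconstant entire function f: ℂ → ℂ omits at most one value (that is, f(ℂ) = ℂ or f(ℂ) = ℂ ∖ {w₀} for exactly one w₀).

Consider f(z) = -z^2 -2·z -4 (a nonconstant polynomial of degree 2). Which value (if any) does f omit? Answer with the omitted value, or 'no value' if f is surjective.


Little Picard bounds the complement of f(ℂ) to at most one point.
For every w ∈ ℂ, the equation p(z) − w = 0 is a nonconstant polynomial in z and hence has at least one root by the fundamental theorem of algebra. So p is surjective onto ℂ, omitting no value.

Omitted value: no value.


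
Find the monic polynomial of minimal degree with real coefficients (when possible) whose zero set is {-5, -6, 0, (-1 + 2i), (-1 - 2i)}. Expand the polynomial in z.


The polynomial is p(z) = ∏_{α ∈ S} (z − α), where S = {-5, -6, 0, (-1 + 2i), (-1 - 2i)}.
Expanding the product yields: p(z) = z^5 + 13·z^4 + 57·z^3 + 115·z^2 + 150·z.
Note conjugate pairs combine to real quadratics: (z − (-1+2i))(z − (-1−2i)) = z² + 2z + 5.
The resulting polynomial has degree 5 and real coefficients as required.

p(z) = z^5 + 13·z^4 + 57·z^3 + 115·z^2 + 150·z.


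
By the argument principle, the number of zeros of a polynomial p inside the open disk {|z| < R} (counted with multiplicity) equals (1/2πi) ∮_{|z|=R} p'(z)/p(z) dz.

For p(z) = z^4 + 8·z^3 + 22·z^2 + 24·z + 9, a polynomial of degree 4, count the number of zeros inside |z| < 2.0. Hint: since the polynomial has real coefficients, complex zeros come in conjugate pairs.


The zeros of p are: -3, -1, -3, -1.
Their magnitudes are: 3, 1, 3, 1.
Zeros with |z| < R = 2.0: -1, -1.
Count = 2.
By the argument principle, (1/2πi) ∮_{|z|=R} p'(z)/p(z) dz equals exactly this count.

Number of zeros inside |z| < 2.0: 2.


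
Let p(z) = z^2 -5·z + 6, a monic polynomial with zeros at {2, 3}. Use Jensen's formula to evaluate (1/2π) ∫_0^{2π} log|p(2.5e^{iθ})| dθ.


Zeros: 2, 3; r = 2.5.
Inside |z| < r: 2. Outside (|z| ≥ r): 3.
p(0) = 6, so log|p(0)| = log(6) = 1.7918.
Apply Jensen: I(r) = log|p(0)| + Σ_k log(r/|z_k|), summed over zeros inside |z| < r.
  log(r/|z_k|) for z_k = 2: log(2.5/2) = 0.2231
  Outside zeros (3) contribute nothing to the Jensen sum.
Sum over inside zeros: 0.2231.
I(r) = log|p(0)| + (inside sum) = 1.7918 + 0.2231 = 2.0149.
Note: since some zeros are outside |z| ≤ r, the simplified n·log(r) form does NOT apply — only the inside zeros contribute.

I(r) ≈ 2.0149.


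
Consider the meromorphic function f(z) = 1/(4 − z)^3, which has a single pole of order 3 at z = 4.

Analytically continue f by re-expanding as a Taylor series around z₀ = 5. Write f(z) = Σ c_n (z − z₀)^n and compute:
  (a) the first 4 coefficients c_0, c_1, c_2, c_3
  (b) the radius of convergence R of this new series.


Let w = z − z₀, so z = z₀ + w.
Then 4 − z = 4 − (z₀ + w) = (4 − z₀) − w = -1 − w.
f(z) = 1/(-1 − w)^3 = (1/(-1)^3) · (1 − w/(-1))^{−3}.
By the binomial series (1−u)^{−3} = Σ_{n≥0} C(n+2, 2) u^n for |u|<1, with u = w/(-1):
  c_n = C(n+2, 2) / (-1)^(n+3).
  c_0 = 1/(-1)^3 = -1.
  c_1 = 3/(-1)^4 = 3.
  c_2 = 6/(-1)^5 = -6.
  c_3 = 10/(-1)^6 = 10.
The series is valid for |w/d| < 1, i.e. |z − z₀| < |d|.
Radius of convergence: R = |4 − z₀| = |-1| = 1 (distance from z₀ to the singularity z = 4).

c_0 = -1, c_1 = 3, c_2 = -6, c_3 = 10; R = 1.


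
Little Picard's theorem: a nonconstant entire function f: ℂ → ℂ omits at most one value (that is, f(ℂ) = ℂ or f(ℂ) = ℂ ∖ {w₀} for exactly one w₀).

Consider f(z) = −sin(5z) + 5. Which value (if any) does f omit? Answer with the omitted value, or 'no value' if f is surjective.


Little Picard bounds the complement of f(ℂ) to at most one point.
sin is entire and surjective onto ℂ: for every w ∈ ℂ, sin(ζ) = w has a solution ζ ∈ ℂ (e.g., via the complex inverse arcsin). With ζ = 5z this gives z = ζ/(5). Then -1·sin(5z) takes every value in -1·ℂ = ℂ, and adding 5 is a bijection of ℂ. So f is surjective and omits no value. (Note: only on the real line is sin bounded by [−1, 1].)

Omitted value: no value.


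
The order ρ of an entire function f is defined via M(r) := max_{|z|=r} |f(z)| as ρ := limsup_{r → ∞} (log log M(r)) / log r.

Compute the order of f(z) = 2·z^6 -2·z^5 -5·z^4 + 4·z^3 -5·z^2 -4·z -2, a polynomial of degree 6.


|f(z)| ≤ Σ|c_k|·r^k = O(r^6) as r → ∞. Polynomial growth is O(e^{r^ε}) for every ε > 0 (since r^6/e^{r^ε} → 0), so ρ ≤ ε for all ε > 0, i.e. ρ = 0. Every nonconstant polynomial has order 0.
Therefore ρ = 0.

Order ρ = 0.


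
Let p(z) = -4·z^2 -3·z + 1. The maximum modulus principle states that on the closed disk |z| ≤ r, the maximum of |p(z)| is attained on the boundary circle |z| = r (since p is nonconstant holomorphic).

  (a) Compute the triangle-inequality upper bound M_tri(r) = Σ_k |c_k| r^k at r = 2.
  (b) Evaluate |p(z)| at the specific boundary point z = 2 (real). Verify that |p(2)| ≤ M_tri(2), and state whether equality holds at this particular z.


Coefficients: c_0 = 1, c_1 = -3, c_2 = -4. Radius r = 2.
Part (a). Triangle bound: M_tri(r) = Σ_k |c_k| r^k
  = |1|·2^0 + |-3|·2^1 + |-4|·2^2
  = 1 + 6 + 16 = 23.
This bounds M(r) := max_{|z|=r} |p(z)| from above; equality holds iff all terms c_k z^k can be made to align in phase at a single z on |z|=r.
Part (b). At z = 2 (real, on the circle |z| = r):
  p(2) = (1)·2^0 + (-3)·2^1 + (-4)·2^2 = -21.
  |p(2)| = 21.
Check: |p(2)| = 21 ≤ 23 = M_tri(2). ✓ Equality does not hold at z = 2 (the coefficients have mixed signs, so the terms do not all align in phase there).

M_tri(2) = 23; |p(2)| = 21; equality at z=2: no.


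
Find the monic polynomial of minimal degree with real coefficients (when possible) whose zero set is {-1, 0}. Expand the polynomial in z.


The polynomial is p(z) = ∏_{α ∈ S} (z − α), where S = {-1, 0}.
Expanding the product yields: p(z) = z^2 + z.
The resulting polynomial has degree 2 and real coefficients as required.

p(z) = z^2 + z.


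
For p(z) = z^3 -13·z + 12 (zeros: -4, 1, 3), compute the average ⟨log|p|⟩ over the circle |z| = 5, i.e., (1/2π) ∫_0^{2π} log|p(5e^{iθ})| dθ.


Zeros: -4, 1, 3; r = 5.
Inside |z| < r: -4, 1, 3. Outside (|z| ≥ r): ∅.
p(0) = 12, so log|p(0)| = log(12) = 2.4849.
Apply Jensen: I(r) = log|p(0)| + Σ_k log(r/|z_k|), summed over zeros inside |z| < r.
  log(r/|z_k|) for z_k = -4: log(5/4) = 0.2231
  log(r/|z_k|) for z_k = 1: log(5/1) = 1.6094
  log(r/|z_k|) for z_k = 3: log(5/3) = 0.5108
Sum over inside zeros: 2.3434.
I(r) = log|p(0)| + (inside sum) = 2.4849 + 2.3434 = 4.8283.
Closed form (all zeros inside, monic): I(r) = n·log(r) = 3·log(5) = 4.8283. ✓

I(r) ≈ 4.8283.


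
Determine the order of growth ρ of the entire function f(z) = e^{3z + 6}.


|e^{3z + 6}| = e^{Re(3·z) + 6} ≤ e^{3|z|^1 + 6} = e^{3r^1 + 6} on |z| = r, so ρ ≤ 1. Choosing z on |z|=r so that 3·z is real positive (always possible by picking arg z appropriately) gives |f(z)| = e^{3r^1 + 6}, matching the bound. The additive constant 6 does not affect log log M(r) ~ 1·log r. Hence ρ = 1.
Therefore ρ = 1.

Order ρ = 1.


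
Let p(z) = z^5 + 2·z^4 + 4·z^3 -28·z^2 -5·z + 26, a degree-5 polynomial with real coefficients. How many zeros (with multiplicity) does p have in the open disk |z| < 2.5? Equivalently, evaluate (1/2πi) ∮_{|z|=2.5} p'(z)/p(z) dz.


The zeros of p are: 1, (-2 + 3i), (-2 - 3i), -1, 2.
Their magnitudes are: 1, 3.606, 3.606, 1, 2.
Zeros with |z| < R = 2.5: 1, -1, 2.
Count = 3.
By the argument principle, (1/2πi) ∮_{|z|=R} p'(z)/p(z) dz equals exactly this count.

Number of zeros inside |z| < 2.5: 3.


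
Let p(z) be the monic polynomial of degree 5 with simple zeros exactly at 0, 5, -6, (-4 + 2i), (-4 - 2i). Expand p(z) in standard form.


The polynomial is p(z) = ∏_{α ∈ S} (z − α), where S = {0, 5, -6, (-4 + 2i), (-4 - 2i)}.
Expanding the product yields: p(z) = z^5 + 9·z^4 -2·z^3 -220·z^2 -600·z.
Note conjugate pairs combine to real quadratics: (z − (-4+2i))(z − (-4−2i)) = z² + 8z + 20.
The resulting polynomial has degree 5 and real coefficients as required.

p(z) = z^5 + 9·z^4 -2·z^3 -220·z^2 -600·z.


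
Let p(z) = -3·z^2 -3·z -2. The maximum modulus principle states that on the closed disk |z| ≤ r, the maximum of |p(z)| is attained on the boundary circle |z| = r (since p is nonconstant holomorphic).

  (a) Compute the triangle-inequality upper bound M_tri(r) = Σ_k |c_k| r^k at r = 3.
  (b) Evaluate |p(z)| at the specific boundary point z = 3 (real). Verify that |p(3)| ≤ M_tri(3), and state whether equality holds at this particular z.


Coefficients: c_0 = -2, c_1 = -3, c_2 = -3. Radius r = 3.
Part (a). Triangle bound: M_tri(r) = Σ_k |c_k| r^k
  = |-2|·3^0 + |-3|·3^1 + |-3|·3^2
  = 2 + 9 + 27 = 38.
This bounds M(r) := max_{|z|=r} |p(z)| from above; equality holds iff all terms c_k z^k can be made to align in phase at a single z on |z|=r.
Part (b). At z = 3 (real, on the circle |z| = r):
  p(3) = (-2)·3^0 + (-3)·3^1 + (-3)·3^2 = -38.
  |p(3)| = 38.
Since all nonzero coefficients share the same sign, |p(3)| = 38 = M_tri(3); the triangle bound is attained at z = 3, so in fact M(r) = 38.

M_tri(3) = 38; |p(3)| = 38; equality at z=3: yes.


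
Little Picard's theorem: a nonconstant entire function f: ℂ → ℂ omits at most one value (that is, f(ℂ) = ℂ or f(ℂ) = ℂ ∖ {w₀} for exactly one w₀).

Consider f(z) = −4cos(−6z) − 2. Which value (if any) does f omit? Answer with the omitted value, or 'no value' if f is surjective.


Little Picard bounds the complement of f(ℂ) to at most one point.
cos is entire and surjective onto ℂ: for every w ∈ ℂ, cos(ζ) = w has a solution ζ ∈ ℂ (e.g., via the complex inverse arccos). With ζ = −6z this gives z = ζ/(-6). Then -4·cos(−6z) takes every value in -4·ℂ = ℂ, and adding -2 is a bijection of ℂ. So f is surjective and omits no value. (Note: only on the real line is cos bounded by [−1, 1].)

Omitted value: no value.


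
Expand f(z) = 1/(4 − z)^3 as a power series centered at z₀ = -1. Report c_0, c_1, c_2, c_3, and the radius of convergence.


Let w = z − z₀, so z = z₀ + w.
Then 4 − z = 4 − (z₀ + w) = (4 − z₀) − w = 5 − w.
f(z) = 1/(5 − w)^3 = (1/(5)^3) · (1 − w/(5))^{−3}.
By the binomial series (1−u)^{−3} = Σ_{n≥0} C(n+2, 2) u^n for |u|<1, with u = w/(5):
  c_n = C(n+2, 2) / (5)^(n+3).
  c_0 = 1/(5)^3 = 1/125.
  c_1 = 3/(5)^4 = 3/625.
  c_2 = 6/(5)^5 = 6/3125.
  c_3 = 10/(5)^6 = 2/3125.
The series is valid for |w/d| < 1, i.e. |z − z₀| < |d|.
Radius of convergence: R = |4 − z₀| = |5| = 5 (distance from z₀ to the singularity z = 4).

c_0 = 1/125, c_1 = 3/625, c_2 = 6/3125, c_3 = 2/3125; R = 5.


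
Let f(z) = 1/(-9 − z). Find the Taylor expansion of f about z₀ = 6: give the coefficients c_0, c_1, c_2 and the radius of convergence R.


Let w = z − z₀, so z = z₀ + w.
Then -9 − z = -9 − (z₀ + w) = (-9 − z₀) − w = -15 − w.
f(z) = 1/(-15 − w) = (1/(-15)) · 1/(1 − w/(-15)) = Σ_{n≥0} w^n / (-15)^(n+1).
So c_n = 1/(-15)^(n+1):
  c_0 = 1/(-15)^1 = -1/15.
  c_1 = 1/(-15)^2 = 1/225.
  c_2 = 1/(-15)^3 = -1/3375.
The series is valid for |w/d| < 1, i.e. |z − z₀| < |d|.
Radius of convergence: R = |-9 − z₀| = |-15| = 15 (distance from z₀ to the singularity z = -9).

c_0 = -1/15, c_1 = 1/225, c_2 = -1/3375; R = 15.


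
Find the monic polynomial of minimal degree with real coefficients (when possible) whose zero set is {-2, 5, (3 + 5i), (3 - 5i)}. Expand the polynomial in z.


The polynomial is p(z) = ∏_{α ∈ S} (z − α), where S = {-2, 5, (3 + 5i), (3 - 5i)}.
Expanding the product yields: p(z) = z^4 -9·z^3 + 42·z^2 -42·z -340.
Note conjugate pairs combine to real quadratics: (z − (3+5i))(z − (3−5i)) = z² − 6z + 34.
The resulting polynomial has degree 4 and real coefficients as required.

p(z) = z^4 -9·z^3 + 42·z^2 -42·z -340.


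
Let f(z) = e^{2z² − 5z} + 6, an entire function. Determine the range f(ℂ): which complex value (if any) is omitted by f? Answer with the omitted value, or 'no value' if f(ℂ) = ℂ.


Little Picard bounds the complement of f(ℂ) to at most one point.
The exponent g(z) = 2z² − 5z is a nonconstant polynomial, hence surjective onto ℂ. So e^{g(z)} takes every value in {e^w : w ∈ ℂ} = ℂ ∖ {0}. Adding 6 shifts the range to ℂ ∖ {6}. f omits exactly 6.

Omitted value: 6.


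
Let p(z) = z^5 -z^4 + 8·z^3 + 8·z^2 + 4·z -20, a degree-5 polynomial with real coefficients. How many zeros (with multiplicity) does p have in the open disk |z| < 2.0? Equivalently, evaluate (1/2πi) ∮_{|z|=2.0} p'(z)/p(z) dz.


The zeros of p are: 1, (1 + 3i), (1 - 3i), (-1 + 1i), (-1 - 1i).
Their magnitudes are: 1, 3.162, 3.162, 1.414, 1.414.
Zeros with |z| < R = 2.0: 1, (-1 + 1i), (-1 - 1i).
Count = 3.
By the argument principle, (1/2πi) ∮_{|z|=R} p'(z)/p(z) dz equals exactly this count.

Number of zeros inside |z| < 2.0: 3.


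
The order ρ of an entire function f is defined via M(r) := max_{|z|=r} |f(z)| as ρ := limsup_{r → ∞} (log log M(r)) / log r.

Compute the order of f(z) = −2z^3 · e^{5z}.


M(r) = max_{|z|=r} |-2|·|z|^3·|e^{5z}| = 2·r^3 · e^{5r^1} (the factors attain their maxima compatibly on |z|=r). Then log M(r) = log 2 + 3·log r + 5r^1, dominated by the last term, so log log M(r) ~ 1·log r. The polynomial factor -2z^3 contributes only a log r term and does not affect the order. ρ = 1.
Therefore ρ = 1.

Order ρ = 1.


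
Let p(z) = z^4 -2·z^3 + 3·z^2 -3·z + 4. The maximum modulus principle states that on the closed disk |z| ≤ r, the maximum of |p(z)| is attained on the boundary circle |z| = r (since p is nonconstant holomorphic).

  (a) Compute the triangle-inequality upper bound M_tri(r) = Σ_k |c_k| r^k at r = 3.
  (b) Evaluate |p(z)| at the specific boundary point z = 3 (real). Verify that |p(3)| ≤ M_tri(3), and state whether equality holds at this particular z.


Coefficients: c_0 = 4, c_1 = -3, c_2 = 3, c_3 = -2, c_4 = 1. Radius r = 3.
Part (a). Triangle bound: M_tri(r) = Σ_k |c_k| r^k
  = |4|·3^0 + |-3|·3^1 + |3|·3^2 + |-2|·3^3 + |1|·3^4
  = 4 + 9 + 27 + 54 + 81 = 175.
This bounds M(r) := max_{|z|=r} |p(z)| from above; equality holds iff all terms c_k z^k can be made to align in phase at a single z on |z|=r.
Part (b). At z = 3 (real, on the circle |z| = r):
  p(3) = (4)·3^0 + (-3)·3^1 + (3)·3^2 + (-2)·3^3 + (1)·3^4 = 49.
  |p(3)| = 49.
Check: |p(3)| = 49 ≤ 175 = M_tri(3). ✓ Equality does not hold at z = 3 (the coefficients have mixed signs, so the terms do not all align in phase there).

M_tri(3) = 175; |p(3)| = 49; equality at z=3: no.


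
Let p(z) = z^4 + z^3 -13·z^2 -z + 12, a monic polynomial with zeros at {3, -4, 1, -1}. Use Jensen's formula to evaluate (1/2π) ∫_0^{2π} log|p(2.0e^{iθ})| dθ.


Zeros: -4, -1, 1, 3; r = 2.0.
Inside |z| < r: -1, 1. Outside (|z| ≥ r): -4, 3.
p(0) = 12, so log|p(0)| = log(12) = 2.4849.
Apply Jensen: I(r) = log|p(0)| + Σ_k log(r/|z_k|), summed over zeros inside |z| < r.
  log(r/|z_k|) for z_k = 1: log(2.0/1) = 0.6931
  log(r/|z_k|) for z_k = -1: log(2.0/1) = 0.6931
  Outside zeros (-4, 3) contribute nothing to the Jensen sum.
Sum over inside zeros: 1.3863.
I(r) = log|p(0)| + (inside sum) = 2.4849 + 1.3863 = 3.8712.
Note: since some zeros are outside |z| ≤ r, the simplified n·log(r) form does NOT apply — only the inside zeros contribute.

I(r) ≈ 3.8712.


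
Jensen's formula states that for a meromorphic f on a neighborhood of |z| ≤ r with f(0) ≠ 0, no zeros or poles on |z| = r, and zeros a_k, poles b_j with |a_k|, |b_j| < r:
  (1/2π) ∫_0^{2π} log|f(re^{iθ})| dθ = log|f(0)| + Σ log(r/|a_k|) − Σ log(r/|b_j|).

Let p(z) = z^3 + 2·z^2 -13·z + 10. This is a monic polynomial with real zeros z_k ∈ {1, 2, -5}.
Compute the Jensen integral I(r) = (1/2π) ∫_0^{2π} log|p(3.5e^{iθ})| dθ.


Zeros: -5, 1, 2; r = 3.5.
Inside |z| < r: 1, 2. Outside (|z| ≥ r): -5.
p(0) = 10, so log|p(0)| = log(10) = 2.3026.
Apply Jensen: I(r) = log|p(0)| + Σ_k log(r/|z_k|), summed over zeros inside |z| < r.
  log(r/|z_k|) for z_k = 1: log(3.5/1) = 1.2528
  log(r/|z_k|) for z_k = 2: log(3.5/2) = 0.5596
  Outside zeros (-5) contribute nothing to the Jensen sum.
Sum over inside zeros: 1.8124.
I(r) = log|p(0)| + (inside sum) = 2.3026 + 1.8124 = 4.1150.
Note: since some zeros are outside |z| ≤ r, the simplified n·log(r) form does NOT apply — only the inside zeros contribute.

I(r) ≈ 4.1150.


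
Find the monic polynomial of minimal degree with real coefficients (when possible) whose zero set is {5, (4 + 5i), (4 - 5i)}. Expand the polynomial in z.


The polynomial is p(z) = ∏_{α ∈ S} (z − α), where S = {5, (4 + 5i), (4 - 5i)}.
Expanding the product yields: p(z) = z^3 -13·z^2 + 81·z -205.
Note conjugate pairs combine to real quadratics: (z − (4+5i))(z − (4−5i)) = z² − 8z + 41.
The resulting polynomial has degree 3 and real coefficients as required.

p(z) = z^3 -13·z^2 + 81·z -205.


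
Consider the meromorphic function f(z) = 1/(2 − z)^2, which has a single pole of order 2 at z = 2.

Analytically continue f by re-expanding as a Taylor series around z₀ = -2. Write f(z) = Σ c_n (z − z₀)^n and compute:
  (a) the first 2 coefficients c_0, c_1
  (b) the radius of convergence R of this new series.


Let w = z − z₀, so z = z₀ + w.
Then 2 − z = 2 − (z₀ + w) = (2 − z₀) − w = 4 − w.
f(z) = 1/(4 − w)^2 = (1/(4)^2) · (1 − w/(4))^{−2}.
By the binomial series (1−u)^{−2} = Σ_{n≥0} C(n+1, 1) u^n for |u|<1, with u = w/(4):
  c_n = C(n+1, 1) / (4)^(n+2).
  c_0 = 1/(4)^2 = 1/16.
  c_1 = 2/(4)^3 = 1/32.
The series is valid for |w/d| < 1, i.e. |z − z₀| < |d|.
Radius of convergence: R = |2 − z₀| = |4| = 4 (distance from z₀ to the singularity z = 2).

c_0 = 1/16, c_1 = 1/32; R = 4.


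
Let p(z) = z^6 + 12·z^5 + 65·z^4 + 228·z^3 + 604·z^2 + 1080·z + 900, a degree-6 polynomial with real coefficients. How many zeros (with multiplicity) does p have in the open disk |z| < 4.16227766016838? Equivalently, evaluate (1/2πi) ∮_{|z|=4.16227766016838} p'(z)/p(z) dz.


The zeros of p are: (0 + 3i), (0 - 3i), (-3 + 1i), (-3 - 1i), (-3 + 1i), (-3 - 1i).
Their magnitudes are: 3, 3, 3.162, 3.162, 3.162, 3.162.
Zeros with |z| < R = 4.16227766016838: (0 + 3i), (0 - 3i), (-3 + 1i), (-3 - 1i), (-3 + 1i), (-3 - 1i).
Count = 6.
By the argument principle, (1/2πi) ∮_{|z|=R} p'(z)/p(z) dz equals exactly this count.

Number of zeros inside |z| < 4.16227766016838: 6.


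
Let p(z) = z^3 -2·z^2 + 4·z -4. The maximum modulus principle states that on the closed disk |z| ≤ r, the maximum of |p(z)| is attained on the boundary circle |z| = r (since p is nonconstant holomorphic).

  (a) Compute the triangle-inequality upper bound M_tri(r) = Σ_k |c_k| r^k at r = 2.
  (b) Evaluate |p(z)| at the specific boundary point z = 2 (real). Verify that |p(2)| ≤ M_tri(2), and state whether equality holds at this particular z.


Coefficients: c_0 = -4, c_1 = 4, c_2 = -2, c_3 = 1. Radius r = 2.
Part (a). Triangle bound: M_tri(r) = Σ_k |c_k| r^k
  = |-4|·2^0 + |4|·2^1 + |-2|·2^2 + |1|·2^3
  = 4 + 8 + 8 + 8 = 28.
This bounds M(r) := max_{|z|=r} |p(z)| from above; equality holds iff all terms c_k z^k can be made to align in phase at a single z on |z|=r.
Part (b). At z = 2 (real, on the circle |z| = r):
  p(2) = (-4)·2^0 + (4)·2^1 + (-2)·2^2 + (1)·2^3 = 4.
  |p(2)| = 4.
Check: |p(2)| = 4 ≤ 28 = M_tri(2). ✓ Equality does not hold at z = 2 (the coefficients have mixed signs, so the terms do not all align in phase there).

M_tri(2) = 28; |p(2)| = 4; equality at z=2: no.


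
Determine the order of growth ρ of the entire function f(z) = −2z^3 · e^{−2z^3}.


M(r) = max_{|z|=r} |-2|·|z|^3·|e^{−2z^3}| = 2·r^3 · e^{2r^3} (the factors attain their maxima compatibly on |z|=r). Then log M(r) = log 2 + 3·log r + 2r^3, dominated by the last term, so log log M(r) ~ 3·log r. The polynomial factor -2z^3 contributes only a log r term and does not affect the order. ρ = 3.
Therefore ρ = 3.

Order ρ = 3.


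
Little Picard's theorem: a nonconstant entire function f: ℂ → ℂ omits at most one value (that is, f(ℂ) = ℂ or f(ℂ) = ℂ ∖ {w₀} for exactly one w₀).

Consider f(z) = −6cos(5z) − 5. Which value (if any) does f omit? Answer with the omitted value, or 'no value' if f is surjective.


Little Picard bounds the complement of f(ℂ) to at most one point.
cos is entire and surjective onto ℂ: for every w ∈ ℂ, cos(ζ) = w has a solution ζ ∈ ℂ (e.g., via the complex inverse arccos). With ζ = 5z this gives z = ζ/(5). Then -6·cos(5z) takes every value in -6·ℂ = ℂ, and adding -5 is a bijection of ℂ. So f is surjective and omits no value. (Note: only on the real line is cos bounded by [−1, 1].)

Omitted value: no value.


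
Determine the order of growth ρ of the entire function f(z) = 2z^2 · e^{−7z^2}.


M(r) = max_{|z|=r} |2|·|z|^2·|e^{−7z^2}| = 2·r^2 · e^{7r^2} (the factors attain their maxima compatibly on |z|=r). Then log M(r) = log 2 + 2·log r + 7r^2, dominated by the last term, so log log M(r) ~ 2·log r. The polynomial factor 2z^2 contributes only a log r term and does not affect the order. ρ = 2.
Therefore ρ = 2.

Order ρ = 2.


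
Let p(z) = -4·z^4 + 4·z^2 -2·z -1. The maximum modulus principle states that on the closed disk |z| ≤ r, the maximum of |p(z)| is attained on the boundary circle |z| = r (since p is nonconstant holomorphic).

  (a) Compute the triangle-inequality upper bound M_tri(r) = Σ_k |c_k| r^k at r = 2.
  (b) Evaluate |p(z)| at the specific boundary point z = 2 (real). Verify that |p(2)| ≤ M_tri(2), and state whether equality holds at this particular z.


Coefficients: c_0 = -1, c_1 = -2, c_2 = 4, c_3 = 0, c_4 = -4. Radius r = 2.
Part (a). Triangle bound: M_tri(r) = Σ_k |c_k| r^k
  = |-1|·2^0 + |-2|·2^1 + |4|·2^2 + |0|·2^3 + |-4|·2^4
  = 1 + 4 + 16 + 0 + 64 = 85.
This bounds M(r) := max_{|z|=r} |p(z)| from above; equality holds iff all terms c_k z^k can be made to align in phase at a single z on |z|=r.
Part (b). At z = 2 (real, on the circle |z| = r):
  p(2) = (-1)·2^0 + (-2)·2^1 + (4)·2^2 + (0)·2^3 + (-4)·2^4 = -53.
  |p(2)| = 53.
Check: |p(2)| = 53 ≤ 85 = M_tri(2). ✓ Equality does not hold at z = 2 (the coefficients have mixed signs, so the terms do not all align in phase there).

M_tri(2) = 85; |p(2)| = 53; equality at z=2: no.


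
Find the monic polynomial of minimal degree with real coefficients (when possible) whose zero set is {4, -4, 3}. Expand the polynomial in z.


The polynomial is p(z) = ∏_{α ∈ S} (z − α), where S = {4, -4, 3}.
Expanding the product yields: p(z) = z^3 -3·z^2 -16·z + 48.
The resulting polynomial has degree 3 and real coefficients as required.

p(z) = z^3 -3·z^2 -16·z + 48.


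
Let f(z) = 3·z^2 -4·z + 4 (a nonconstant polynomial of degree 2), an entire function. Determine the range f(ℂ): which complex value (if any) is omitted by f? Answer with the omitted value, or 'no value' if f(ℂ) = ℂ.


Little Picard bounds the complement of f(ℂ) to at most one point.
For every w ∈ ℂ, the equation p(z) − w = 0 is a nonconstant polynomial in z and hence has at least one root by the fundamental theorem of algebra. So p is surjective onto ℂ, omitting no value.

Omitted value: no value.


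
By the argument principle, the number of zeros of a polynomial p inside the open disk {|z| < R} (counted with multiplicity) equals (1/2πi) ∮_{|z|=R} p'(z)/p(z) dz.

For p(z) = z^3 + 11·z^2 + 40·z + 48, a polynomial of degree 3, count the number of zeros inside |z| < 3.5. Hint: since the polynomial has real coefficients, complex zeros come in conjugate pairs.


The zeros of p are: -4, -4, -3.
Their magnitudes are: 4, 4, 3.
Zeros with |z| < R = 3.5: -3.
Count = 1.
By the argument principle, (1/2πi) ∮_{|z|=R} p'(z)/p(z) dz equals exactly this count.

Number of zeros inside |z| < 3.5: 1.


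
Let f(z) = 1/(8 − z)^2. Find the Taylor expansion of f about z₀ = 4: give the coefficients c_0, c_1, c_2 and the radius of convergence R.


Let w = z − z₀, so z = z₀ + w.
Then 8 − z = 8 − (z₀ + w) = (8 − z₀) − w = 4 − w.
f(z) = 1/(4 − w)^2 = (1/(4)^2) · (1 − w/(4))^{−2}.
By the binomial series (1−u)^{−2} = Σ_{n≥0} C(n+1, 1) u^n for |u|<1, with u = w/(4):
  c_n = C(n+1, 1) / (4)^(n+2).
  c_0 = 1/(4)^2 = 1/16.
  c_1 = 2/(4)^3 = 1/32.
  c_2 = 3/(4)^4 = 3/256.
The series is valid for |w/d| < 1, i.e. |z − z₀| < |d|.
Radius of convergence: R = |8 − z₀| = |4| = 4 (distance from z₀ to the singularity z = 8).

c_0 = 1/16, c_1 = 1/32, c_2 = 3/256; R = 4.


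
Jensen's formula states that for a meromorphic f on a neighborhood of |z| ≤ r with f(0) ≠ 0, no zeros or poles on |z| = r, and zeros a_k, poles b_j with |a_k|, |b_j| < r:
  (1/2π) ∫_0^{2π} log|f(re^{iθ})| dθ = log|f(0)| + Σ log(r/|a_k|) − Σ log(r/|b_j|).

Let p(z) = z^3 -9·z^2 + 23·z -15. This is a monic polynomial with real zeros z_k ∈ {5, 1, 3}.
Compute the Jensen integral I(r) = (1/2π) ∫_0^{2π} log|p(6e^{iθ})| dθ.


Zeros: 1, 3, 5; r = 6.
Inside |z| < r: 1, 3, 5. Outside (|z| ≥ r): ∅.
p(0) = -15, so log|p(0)| = log(15) = 2.7081.
Apply Jensen: I(r) = log|p(0)| + Σ_k log(r/|z_k|), summed over zeros inside |z| < r.
  log(r/|z_k|) for z_k = 5: log(6/5) = 0.1823
  log(r/|z_k|) for z_k = 1: log(6/1) = 1.7918
  log(r/|z_k|) for z_k = 3: log(6/3) = 0.6931
Sum over inside zeros: 2.6672.
I(r) = log|p(0)| + (inside sum) = 2.7081 + 2.6672 = 5.3753.
Closed form (all zeros inside, monic): I(r) = n·log(r) = 3·log(6) = 5.3753. ✓

I(r) ≈ 5.3753.
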